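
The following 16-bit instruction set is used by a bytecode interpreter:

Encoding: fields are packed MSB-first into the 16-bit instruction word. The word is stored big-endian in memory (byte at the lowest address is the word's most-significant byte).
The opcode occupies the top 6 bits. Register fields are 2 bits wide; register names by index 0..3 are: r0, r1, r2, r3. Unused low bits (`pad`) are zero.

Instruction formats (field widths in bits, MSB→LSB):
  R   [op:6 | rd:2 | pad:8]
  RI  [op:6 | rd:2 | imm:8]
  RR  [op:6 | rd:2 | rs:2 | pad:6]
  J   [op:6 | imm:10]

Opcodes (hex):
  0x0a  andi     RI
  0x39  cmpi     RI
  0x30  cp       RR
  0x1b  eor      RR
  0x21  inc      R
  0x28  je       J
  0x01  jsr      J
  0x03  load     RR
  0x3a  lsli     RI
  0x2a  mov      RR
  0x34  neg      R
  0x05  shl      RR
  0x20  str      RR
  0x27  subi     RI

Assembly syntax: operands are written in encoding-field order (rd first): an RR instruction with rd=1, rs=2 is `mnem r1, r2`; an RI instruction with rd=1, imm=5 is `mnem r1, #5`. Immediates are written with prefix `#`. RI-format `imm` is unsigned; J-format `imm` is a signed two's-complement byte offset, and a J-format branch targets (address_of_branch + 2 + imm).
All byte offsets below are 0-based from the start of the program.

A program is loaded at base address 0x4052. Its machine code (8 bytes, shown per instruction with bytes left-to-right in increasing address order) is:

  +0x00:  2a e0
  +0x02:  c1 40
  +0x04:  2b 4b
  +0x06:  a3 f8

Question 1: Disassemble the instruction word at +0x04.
+0x04: 2b 4b ⇒ word 0x2b4b (big)
  top 6b → 0xa → andi [RI]
  [9:8] rd=3 = r3
  [7:0] imm=75 = #75

andi r3, #75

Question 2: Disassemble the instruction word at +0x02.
off 0x02: read c1 40 as big → 0xc140
  op=0xc140>>10=0x30 ⇒ cp (RR)
  rd: (w>>8)&0x3=0x1 → r1
  rs: (w>>6)&0x3=0x1 → r1

cp r1, r1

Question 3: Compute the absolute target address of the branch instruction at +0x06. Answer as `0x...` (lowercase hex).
0x4052

[06] a3 f8 → 0xa3f8
  op=0xa3f8>>10=0x28 ⇒ je (J)
  imm: (w>>0)&0x3ff=0x3f8 (s10→-8) → #-8
  target = base 0x4052 + off 0x06 + 2 + imm -8 = 0x4052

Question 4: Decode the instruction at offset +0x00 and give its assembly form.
andi r2, #224

@+00  big-endian(2a e0) = 0x2ae0
  op=0x2ae0>>10=0xa ⇒ andi (RI)
  rd: (w>>8)&0x3=0x2 → r2
  imm: (w>>0)&0xff=0xe0 → #224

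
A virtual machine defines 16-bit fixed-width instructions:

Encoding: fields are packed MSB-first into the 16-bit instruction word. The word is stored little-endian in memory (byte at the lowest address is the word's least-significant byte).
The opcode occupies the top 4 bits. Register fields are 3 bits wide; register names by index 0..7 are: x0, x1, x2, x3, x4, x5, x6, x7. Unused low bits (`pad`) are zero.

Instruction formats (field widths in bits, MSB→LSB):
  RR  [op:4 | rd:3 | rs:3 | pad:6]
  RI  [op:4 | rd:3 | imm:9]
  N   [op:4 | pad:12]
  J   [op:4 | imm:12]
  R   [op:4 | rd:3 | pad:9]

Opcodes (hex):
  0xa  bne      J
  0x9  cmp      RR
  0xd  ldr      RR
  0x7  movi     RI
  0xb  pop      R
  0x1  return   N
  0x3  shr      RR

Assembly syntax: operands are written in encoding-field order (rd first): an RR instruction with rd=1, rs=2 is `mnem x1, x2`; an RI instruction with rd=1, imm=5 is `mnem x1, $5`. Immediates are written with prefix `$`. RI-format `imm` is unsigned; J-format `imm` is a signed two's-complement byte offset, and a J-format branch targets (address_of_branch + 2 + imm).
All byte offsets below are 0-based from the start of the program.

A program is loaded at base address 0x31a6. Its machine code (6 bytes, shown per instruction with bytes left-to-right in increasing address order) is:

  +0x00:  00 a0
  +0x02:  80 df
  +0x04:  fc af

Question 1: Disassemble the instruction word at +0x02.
ldr x7, x6

off 0x02: read 80 df as little → 0xdf80
  op=0xdf80>>12=0xd ⇒ ldr (RR)
  rd: (w>>9)&0x7=0x7 → x7
  rs: (w>>6)&0x7=0x6 → x6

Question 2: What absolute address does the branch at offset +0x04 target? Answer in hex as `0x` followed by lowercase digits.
0x31a8

+0x04: fc af ⇒ word 0xaffc (little)
  opcode bits[15:12]=0xa: bne/J
  imm: (w>>0)&0xfff=0xffc (s12→-4) → $-4
  target = base 0x31a6 + off 0x04 + 2 + imm -4 = 0x31a8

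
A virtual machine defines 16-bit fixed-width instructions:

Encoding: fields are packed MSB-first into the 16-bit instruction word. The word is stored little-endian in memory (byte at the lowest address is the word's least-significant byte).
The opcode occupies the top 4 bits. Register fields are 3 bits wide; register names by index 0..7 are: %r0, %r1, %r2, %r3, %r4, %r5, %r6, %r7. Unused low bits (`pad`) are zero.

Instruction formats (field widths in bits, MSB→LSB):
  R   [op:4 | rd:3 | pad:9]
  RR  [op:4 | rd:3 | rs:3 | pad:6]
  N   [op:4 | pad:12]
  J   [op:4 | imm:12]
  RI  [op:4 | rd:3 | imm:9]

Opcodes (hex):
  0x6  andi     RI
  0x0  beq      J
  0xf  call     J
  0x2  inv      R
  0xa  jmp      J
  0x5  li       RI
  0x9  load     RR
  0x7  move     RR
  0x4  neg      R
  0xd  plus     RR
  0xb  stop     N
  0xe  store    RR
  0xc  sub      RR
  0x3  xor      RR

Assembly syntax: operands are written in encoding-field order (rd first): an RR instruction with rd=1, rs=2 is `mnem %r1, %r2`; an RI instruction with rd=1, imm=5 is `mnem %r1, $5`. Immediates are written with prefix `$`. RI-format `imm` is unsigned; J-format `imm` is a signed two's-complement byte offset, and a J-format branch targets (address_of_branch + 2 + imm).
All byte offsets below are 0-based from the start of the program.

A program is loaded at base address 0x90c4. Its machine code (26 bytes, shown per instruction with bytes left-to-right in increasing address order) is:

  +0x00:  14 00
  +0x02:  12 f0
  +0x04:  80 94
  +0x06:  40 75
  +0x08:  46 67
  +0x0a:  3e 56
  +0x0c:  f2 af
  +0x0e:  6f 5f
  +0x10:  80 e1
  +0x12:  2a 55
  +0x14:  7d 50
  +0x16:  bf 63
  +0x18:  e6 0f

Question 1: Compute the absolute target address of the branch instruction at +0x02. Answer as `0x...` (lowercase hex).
[02] 12 f0 → 0xf012
  op=0xf012>>12=0xf ⇒ call (J)
  imm: (w>>0)&0xfff=0x12 → $18
  target = base 0x90c4 + off 0x02 + 2 + imm 18 = 0x90da

0x90da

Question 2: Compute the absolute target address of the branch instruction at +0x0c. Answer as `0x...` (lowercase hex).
0x90c4

+0x0c: f2 af ⇒ word 0xaff2 (little)
  opcode bits[15:12]=0xa: jmp/J
  imm@[11:0]=0xff2 (s12→-14) ⇒ $-14
  target = base 0x90c4 + off 0x0c + 2 + imm -14 = 0x90c4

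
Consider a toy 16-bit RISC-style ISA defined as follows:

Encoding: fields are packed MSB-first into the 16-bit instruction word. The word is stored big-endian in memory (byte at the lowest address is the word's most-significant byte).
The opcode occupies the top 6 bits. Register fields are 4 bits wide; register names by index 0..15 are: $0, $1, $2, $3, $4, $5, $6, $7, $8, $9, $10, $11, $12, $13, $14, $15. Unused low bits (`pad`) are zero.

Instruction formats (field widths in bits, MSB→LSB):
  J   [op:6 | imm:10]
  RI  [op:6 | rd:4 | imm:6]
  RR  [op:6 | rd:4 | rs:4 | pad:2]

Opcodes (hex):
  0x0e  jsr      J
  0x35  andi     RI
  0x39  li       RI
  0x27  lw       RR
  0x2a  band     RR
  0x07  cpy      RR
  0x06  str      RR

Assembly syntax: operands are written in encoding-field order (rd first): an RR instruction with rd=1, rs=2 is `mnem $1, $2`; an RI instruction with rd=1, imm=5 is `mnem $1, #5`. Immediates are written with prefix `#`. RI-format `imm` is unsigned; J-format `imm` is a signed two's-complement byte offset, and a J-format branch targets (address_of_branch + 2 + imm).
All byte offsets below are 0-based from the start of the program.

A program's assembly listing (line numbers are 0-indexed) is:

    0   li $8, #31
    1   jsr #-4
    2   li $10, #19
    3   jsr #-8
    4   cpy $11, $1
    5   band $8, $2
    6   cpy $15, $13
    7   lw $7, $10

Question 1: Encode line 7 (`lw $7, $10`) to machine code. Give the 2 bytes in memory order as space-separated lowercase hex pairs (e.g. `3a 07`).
9d e8

L7: lw op=0x27:6|rd=7:4|rs=10:4|pad=0:2 ⇒ 0x9de8 ⇒ big 9d e8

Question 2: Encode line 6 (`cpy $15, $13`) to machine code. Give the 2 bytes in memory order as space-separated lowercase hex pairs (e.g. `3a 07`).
L6: cpy op=0x7:6|rd=15:4|rs=13:4|pad=0:2 ⇒ 0x1ff4 ⇒ big 1f f4

1f f4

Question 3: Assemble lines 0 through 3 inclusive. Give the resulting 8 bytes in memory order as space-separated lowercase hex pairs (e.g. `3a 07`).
L0: li op=0x39:6|rd=8:4|imm=31:6 ⇒ 0xe61f ⇒ big e6 1f
L1: jsr op=0xe:6|imm=-4:10 ⇒ 0x3bfc ⇒ big 3b fc
L2: li op=0x39:6|rd=10:4|imm=19:6 ⇒ 0xe693 ⇒ big e6 93
L3: jsr op=0xe:6|imm=-8:10 ⇒ 0x3bf8 ⇒ big 3b f8

e6 1f 3b fc e6 93 3b f8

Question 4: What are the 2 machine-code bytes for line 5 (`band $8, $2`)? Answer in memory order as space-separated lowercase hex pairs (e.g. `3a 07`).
line 5 (band): pack op=0x2a:6|rd=8:4|rs=2:4|pad=0:2 = 0xaa08; big→ aa 08

aa 08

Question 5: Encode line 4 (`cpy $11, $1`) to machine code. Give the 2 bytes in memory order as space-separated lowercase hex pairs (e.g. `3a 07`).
1e c4

4. cpy fields op=0x7:6|rd=11:4|rs=1:4|pad=0:2 → word 1ec4h → 1e c4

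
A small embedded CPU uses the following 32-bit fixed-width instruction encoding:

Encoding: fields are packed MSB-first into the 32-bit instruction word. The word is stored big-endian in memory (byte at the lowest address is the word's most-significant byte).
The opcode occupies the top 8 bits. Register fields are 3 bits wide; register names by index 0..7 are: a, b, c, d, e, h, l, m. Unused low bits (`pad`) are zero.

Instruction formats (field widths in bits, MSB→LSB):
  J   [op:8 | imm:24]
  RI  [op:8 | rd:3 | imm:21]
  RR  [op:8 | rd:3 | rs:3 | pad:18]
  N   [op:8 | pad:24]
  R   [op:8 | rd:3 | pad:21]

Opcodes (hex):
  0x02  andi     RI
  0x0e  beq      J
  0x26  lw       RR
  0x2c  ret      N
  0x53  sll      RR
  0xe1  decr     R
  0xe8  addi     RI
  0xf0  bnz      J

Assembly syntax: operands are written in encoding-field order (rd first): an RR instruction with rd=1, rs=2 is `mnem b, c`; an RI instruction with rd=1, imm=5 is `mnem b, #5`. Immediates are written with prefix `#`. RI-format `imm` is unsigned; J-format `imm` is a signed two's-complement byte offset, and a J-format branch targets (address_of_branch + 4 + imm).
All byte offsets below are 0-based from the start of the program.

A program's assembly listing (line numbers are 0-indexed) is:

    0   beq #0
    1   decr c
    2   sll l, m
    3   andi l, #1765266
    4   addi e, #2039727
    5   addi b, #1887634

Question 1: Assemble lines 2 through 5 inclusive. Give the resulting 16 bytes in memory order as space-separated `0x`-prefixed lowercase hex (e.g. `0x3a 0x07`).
0x53 0xdc 0x00 0x00 0x02 0xda 0xef 0x92 0xe8 0x9f 0x1f 0xaf 0xe8 0x3c 0xcd 0x92

2. sll fields op=0x53:8|rd=6:3|rs=7:3|pad=0:18 → word 53dc0000h → 53 dc 00 00
3. andi fields op=0x2:8|rd=6:3|imm=1765266:21 → word 02daef92h → 02 da ef 92
4. addi fields op=0xe8:8|rd=4:3|imm=2039727:21 → word e89f1fafh → e8 9f 1f af
5. addi fields op=0xe8:8|rd=1:3|imm=1887634:21 → word e83ccd92h → e8 3c cd 92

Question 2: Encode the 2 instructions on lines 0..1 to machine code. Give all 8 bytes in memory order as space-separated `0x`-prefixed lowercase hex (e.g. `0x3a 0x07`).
line 0 (beq): pack op=0xe:8|imm=0:24 = 0x0e000000; big→ 0e 00 00 00
line 1 (decr): pack op=0xe1:8|rd=2:3|pad=0:21 = 0xe1400000; big→ e1 40 00 00

0x0e 0x00 0x00 0x00 0xe1 0x40 0x00 0x00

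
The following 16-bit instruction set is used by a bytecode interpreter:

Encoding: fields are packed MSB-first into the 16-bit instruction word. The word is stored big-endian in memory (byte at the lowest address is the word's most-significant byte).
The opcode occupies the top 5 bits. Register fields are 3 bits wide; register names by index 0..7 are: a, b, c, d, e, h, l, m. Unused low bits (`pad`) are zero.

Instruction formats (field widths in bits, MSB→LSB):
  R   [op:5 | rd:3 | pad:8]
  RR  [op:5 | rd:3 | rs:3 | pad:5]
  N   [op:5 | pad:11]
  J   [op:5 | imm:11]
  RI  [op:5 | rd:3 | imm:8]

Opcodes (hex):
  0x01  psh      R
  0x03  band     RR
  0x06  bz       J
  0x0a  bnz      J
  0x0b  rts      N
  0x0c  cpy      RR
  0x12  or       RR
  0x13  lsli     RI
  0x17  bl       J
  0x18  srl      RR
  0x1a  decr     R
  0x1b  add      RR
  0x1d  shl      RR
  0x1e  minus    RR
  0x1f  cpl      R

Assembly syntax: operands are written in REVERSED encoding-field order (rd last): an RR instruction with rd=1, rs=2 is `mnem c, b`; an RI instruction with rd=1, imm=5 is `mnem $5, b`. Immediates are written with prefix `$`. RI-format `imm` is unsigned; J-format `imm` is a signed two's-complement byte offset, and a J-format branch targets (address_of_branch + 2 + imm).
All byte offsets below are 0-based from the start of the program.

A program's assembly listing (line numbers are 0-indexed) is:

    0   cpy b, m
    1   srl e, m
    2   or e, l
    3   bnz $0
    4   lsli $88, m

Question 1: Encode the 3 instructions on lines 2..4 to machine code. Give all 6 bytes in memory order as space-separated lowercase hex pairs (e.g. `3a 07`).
96 80 50 00 9f 58

line 2 (or): pack op=0x12:5|rd=6:3|rs=4:3|pad=0:5 = 0x9680; big→ 96 80
line 3 (bnz): pack op=0xa:5|imm=0:11 = 0x5000; big→ 50 00
line 4 (lsli): pack op=0x13:5|rd=7:3|imm=88:8 = 0x9f58; big→ 9f 58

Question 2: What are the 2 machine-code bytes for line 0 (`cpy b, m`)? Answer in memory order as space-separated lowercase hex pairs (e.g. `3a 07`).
line 0 (cpy): pack op=0xc:5|rd=7:3|rs=1:3|pad=0:5 = 0x6720; big→ 67 20

67 20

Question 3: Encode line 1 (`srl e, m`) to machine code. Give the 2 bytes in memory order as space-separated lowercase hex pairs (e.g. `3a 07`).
line 1 (srl): pack op=0x18:5|rd=7:3|rs=4:3|pad=0:5 = 0xc780; big→ c7 80

c7 80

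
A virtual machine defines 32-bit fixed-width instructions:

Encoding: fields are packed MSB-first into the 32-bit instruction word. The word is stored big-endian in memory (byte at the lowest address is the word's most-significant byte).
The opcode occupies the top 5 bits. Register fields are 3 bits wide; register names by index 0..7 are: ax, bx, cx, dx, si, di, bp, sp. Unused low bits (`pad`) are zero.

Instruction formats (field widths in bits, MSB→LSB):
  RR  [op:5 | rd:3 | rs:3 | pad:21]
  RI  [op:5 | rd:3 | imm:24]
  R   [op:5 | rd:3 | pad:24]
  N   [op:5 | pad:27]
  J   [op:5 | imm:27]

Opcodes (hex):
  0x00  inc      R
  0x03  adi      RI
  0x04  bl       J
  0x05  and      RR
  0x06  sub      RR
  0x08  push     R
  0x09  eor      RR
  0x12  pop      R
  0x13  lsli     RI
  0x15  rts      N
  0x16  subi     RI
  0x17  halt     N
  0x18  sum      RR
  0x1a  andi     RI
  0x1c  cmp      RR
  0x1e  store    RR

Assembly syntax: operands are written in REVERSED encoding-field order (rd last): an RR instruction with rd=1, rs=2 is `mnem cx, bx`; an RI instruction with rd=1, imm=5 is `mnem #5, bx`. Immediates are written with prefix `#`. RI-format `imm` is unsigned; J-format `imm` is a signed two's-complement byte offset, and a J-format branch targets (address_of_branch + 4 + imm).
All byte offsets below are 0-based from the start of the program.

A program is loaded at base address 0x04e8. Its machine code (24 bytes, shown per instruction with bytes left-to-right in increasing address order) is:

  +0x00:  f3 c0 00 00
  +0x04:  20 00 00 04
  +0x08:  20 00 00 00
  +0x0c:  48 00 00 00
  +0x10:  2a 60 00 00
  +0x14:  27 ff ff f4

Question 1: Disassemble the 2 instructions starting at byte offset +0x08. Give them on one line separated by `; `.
off 0x08: read 20 00 00 00 as big → 0x20000000
  opcode bits[31:27]=0x4: bl/J
  imm: (w>>0)&0x7ffffff=0x0 → #0
off 0x0c: read 48 00 00 00 as big → 0x48000000
  opcode bits[31:27]=0x9: eor/RR
  rd: (w>>24)&0x7=0x0 → ax
  rs: (w>>21)&0x7=0x0 → ax

bl #0; eor ax, ax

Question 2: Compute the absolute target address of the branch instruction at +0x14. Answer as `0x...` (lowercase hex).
[14] 27 ff ff f4 → 0x27fffff4
  top 5b → 0x4 → bl [J]
  imm: (w>>0)&0x7ffffff=0x7fffff4 (s27→-12) → #-12
  target = base 0x04e8 + off 0x14 + 4 + imm -12 = 0x04f4

0x04f4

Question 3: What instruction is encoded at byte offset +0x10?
+0x10: 2a 60 00 00 ⇒ word 0x2a600000 (big)
  top 5b → 0x5 → and [RR]
  rd@[26:24]=0x2 ⇒ cx
  rs@[23:21]=0x3 ⇒ dx

and dx, cx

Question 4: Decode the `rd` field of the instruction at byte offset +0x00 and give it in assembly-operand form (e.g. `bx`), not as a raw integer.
off 0x00: read f3 c0 00 00 as big → 0xf3c00000
  op=0xf3c00000>>27=0x1e ⇒ store (RR)
  [26:24] rd=3 = dx
  [23:21] rs=6 = bp

dx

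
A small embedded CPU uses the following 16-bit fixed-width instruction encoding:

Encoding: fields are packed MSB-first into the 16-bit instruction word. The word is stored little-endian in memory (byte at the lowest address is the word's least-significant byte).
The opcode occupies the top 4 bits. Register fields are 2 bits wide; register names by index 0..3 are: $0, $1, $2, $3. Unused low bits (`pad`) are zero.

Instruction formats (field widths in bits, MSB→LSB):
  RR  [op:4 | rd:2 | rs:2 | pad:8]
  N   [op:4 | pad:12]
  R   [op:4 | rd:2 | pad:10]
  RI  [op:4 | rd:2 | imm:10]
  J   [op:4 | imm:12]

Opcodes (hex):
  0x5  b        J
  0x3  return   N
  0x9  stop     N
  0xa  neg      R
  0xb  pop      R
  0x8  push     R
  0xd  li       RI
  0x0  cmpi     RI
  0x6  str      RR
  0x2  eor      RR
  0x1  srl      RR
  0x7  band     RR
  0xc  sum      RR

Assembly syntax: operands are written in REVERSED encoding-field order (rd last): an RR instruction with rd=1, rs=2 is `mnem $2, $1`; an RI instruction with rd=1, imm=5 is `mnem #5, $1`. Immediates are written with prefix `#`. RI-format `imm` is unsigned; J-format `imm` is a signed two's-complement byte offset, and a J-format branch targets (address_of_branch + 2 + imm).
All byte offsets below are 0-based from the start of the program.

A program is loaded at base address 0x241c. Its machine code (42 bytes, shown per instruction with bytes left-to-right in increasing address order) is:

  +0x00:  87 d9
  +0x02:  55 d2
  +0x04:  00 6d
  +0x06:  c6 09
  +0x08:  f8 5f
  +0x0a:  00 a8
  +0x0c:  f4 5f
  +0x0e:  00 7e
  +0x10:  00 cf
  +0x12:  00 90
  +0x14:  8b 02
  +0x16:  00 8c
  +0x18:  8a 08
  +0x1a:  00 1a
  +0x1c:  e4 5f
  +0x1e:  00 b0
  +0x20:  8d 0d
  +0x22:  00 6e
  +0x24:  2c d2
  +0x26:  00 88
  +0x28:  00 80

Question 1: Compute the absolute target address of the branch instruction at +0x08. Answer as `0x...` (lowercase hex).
off 0x08: read f8 5f as little → 0x5ff8
  top 4b → 0x5 → b [J]
  imm: (w>>0)&0xfff=0xff8 (s12→-8) → #-8
  target = base 0x241c + off 0x08 + 2 + imm -8 = 0x241e

0x241e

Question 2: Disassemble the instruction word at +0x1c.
b #-28

+0x1c: e4 5f ⇒ word 0x5fe4 (little)
  op=0x5fe4>>12=0x5 ⇒ b (J)
  imm: (w>>0)&0xfff=0xfe4 (s12→-28) → #-28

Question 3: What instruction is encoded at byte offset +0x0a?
[0a] 00 a8 → 0xa800
  op=0xa800>>12=0xa ⇒ neg (R)
  rd@[11:10]=0x2 ⇒ $2

neg $2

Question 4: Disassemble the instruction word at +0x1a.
@+1a  little-endian(00 1a) = 0x1a00
  op=0x1a00>>12=0x1 ⇒ srl (RR)
  [11:10] rd=2 = $2
  [9:8] rs=2 = $2

srl $2, $2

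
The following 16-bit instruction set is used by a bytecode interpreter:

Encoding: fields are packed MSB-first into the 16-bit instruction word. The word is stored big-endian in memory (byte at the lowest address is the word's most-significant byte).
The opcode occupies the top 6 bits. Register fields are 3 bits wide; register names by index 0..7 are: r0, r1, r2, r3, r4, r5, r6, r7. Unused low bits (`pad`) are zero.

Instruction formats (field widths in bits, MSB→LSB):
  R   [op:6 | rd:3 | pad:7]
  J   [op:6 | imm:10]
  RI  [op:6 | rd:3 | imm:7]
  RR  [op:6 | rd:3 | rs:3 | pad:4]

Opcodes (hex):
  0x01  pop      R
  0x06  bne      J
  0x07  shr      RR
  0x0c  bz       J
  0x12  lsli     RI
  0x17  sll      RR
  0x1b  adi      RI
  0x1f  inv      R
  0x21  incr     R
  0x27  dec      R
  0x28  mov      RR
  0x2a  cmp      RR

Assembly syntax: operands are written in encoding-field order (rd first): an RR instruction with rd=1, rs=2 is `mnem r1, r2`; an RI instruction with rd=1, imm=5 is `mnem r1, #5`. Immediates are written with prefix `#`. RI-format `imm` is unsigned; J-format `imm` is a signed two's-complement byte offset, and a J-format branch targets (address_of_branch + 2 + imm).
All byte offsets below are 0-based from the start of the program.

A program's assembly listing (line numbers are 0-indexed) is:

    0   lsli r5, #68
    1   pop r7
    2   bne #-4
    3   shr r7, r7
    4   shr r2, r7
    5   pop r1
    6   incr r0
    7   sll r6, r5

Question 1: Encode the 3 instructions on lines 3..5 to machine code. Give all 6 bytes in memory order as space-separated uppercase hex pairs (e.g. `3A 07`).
line 3 (shr): pack op=0x7:6|rd=7:3|rs=7:3|pad=0:4 = 0x1ff0; big→ 1f f0
line 4 (shr): pack op=0x7:6|rd=2:3|rs=7:3|pad=0:4 = 0x1d70; big→ 1d 70
line 5 (pop): pack op=0x1:6|rd=1:3|pad=0:7 = 0x0480; big→ 04 80

1F F0 1D 70 04 80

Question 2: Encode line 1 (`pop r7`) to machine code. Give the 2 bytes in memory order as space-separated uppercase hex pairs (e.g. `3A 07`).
07 80

line 1 (pop): pack op=0x1:6|rd=7:3|pad=0:7 = 0x0780; big→ 07 80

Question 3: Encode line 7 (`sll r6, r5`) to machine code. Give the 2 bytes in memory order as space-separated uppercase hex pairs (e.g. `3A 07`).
5F 50

7. sll fields op=0x17:6|rd=6:3|rs=5:3|pad=0:4 → word 5f50h → 5f 50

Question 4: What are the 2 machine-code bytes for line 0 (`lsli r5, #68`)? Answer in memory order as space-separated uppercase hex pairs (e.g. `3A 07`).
4A C4

L0: lsli op=0x12:6|rd=5:3|imm=68:7 ⇒ 0x4ac4 ⇒ big 4a c4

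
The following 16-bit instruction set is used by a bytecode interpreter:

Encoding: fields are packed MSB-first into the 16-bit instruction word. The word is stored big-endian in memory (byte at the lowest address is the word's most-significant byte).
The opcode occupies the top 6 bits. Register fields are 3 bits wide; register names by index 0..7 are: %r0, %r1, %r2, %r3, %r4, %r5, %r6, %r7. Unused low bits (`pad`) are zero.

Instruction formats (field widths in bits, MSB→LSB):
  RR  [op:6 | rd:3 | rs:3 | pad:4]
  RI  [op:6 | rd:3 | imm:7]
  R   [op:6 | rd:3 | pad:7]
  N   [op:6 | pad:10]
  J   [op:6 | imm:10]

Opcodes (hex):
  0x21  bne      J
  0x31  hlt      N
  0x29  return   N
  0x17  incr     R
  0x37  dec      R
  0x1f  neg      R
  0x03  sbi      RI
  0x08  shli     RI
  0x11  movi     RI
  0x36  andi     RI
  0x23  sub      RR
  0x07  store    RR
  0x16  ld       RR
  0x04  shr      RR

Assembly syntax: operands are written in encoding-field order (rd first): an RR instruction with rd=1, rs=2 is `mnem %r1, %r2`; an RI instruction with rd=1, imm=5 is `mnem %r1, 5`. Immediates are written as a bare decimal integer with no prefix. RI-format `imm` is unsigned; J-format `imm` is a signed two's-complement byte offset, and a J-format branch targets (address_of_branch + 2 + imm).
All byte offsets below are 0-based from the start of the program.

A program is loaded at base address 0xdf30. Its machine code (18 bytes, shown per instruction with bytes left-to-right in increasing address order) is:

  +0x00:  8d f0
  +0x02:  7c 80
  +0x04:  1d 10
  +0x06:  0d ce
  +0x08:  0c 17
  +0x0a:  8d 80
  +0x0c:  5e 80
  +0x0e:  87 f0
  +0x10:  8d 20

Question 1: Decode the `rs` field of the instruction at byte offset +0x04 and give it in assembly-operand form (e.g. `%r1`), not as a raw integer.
%r1

@+04  big-endian(1d 10) = 0x1d10
  op=0x1d10>>10=0x7 ⇒ store (RR)
  [9:7] rd=2 = %r2
  [6:4] rs=1 = %r1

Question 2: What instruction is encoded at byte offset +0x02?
+0x02: 7c 80 ⇒ word 0x7c80 (big)
  opcode bits[15:10]=0x1f: neg/R
  [9:7] rd=1 = %r1

neg %r1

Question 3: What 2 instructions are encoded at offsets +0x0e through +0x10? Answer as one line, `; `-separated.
bne -16; sub %r2, %r2

@+0e  big-endian(87 f0) = 0x87f0
  op=0x87f0>>10=0x21 ⇒ bne (J)
  imm: (w>>0)&0x3ff=0x3f0 (s10→-16) → -16
@+10  big-endian(8d 20) = 0x8d20
  op=0x8d20>>10=0x23 ⇒ sub (RR)
  rd: (w>>7)&0x7=0x2 → %r2
  rs: (w>>4)&0x7=0x2 → %r2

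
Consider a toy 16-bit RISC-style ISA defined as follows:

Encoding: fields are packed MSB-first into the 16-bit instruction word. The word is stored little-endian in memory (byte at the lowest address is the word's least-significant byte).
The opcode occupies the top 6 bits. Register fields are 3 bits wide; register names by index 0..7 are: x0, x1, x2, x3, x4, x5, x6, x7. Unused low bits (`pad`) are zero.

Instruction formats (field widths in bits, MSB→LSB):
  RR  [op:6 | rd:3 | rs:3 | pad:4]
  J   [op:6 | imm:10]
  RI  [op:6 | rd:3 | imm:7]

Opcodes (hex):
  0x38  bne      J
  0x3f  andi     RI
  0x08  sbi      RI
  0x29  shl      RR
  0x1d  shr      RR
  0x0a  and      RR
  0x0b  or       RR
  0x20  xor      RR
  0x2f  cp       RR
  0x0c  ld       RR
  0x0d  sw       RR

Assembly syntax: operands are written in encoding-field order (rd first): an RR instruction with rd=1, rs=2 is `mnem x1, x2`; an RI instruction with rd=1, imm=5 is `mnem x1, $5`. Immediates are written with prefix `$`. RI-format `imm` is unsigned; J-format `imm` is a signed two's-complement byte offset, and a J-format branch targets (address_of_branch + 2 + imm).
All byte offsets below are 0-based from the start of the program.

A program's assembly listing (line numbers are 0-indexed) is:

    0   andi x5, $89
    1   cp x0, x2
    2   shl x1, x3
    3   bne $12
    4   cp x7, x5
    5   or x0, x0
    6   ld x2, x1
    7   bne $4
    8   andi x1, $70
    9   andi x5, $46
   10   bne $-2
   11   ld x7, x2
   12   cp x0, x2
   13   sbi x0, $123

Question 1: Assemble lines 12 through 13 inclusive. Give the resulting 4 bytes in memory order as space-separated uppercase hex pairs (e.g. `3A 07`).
12. cp fields op=0x2f:6|rd=0:3|rs=2:3|pad=0:4 → word bc20h → 20 bc
13. sbi fields op=0x8:6|rd=0:3|imm=123:7 → word 207bh → 7b 20

20 BC 7B 20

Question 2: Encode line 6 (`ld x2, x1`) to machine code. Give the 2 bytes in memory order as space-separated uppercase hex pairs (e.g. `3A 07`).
10 31

line 6 (ld): pack op=0xc:6|rd=2:3|rs=1:3|pad=0:4 = 0x3110; little→ 10 31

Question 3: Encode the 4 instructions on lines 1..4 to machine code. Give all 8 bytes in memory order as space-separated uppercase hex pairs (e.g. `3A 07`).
20 BC B0 A4 0C E0 D0 BF

L1: cp op=0x2f:6|rd=0:3|rs=2:3|pad=0:4 ⇒ 0xbc20 ⇒ little 20 bc
L2: shl op=0x29:6|rd=1:3|rs=3:3|pad=0:4 ⇒ 0xa4b0 ⇒ little b0 a4
L3: bne op=0x38:6|imm=12:10 ⇒ 0xe00c ⇒ little 0c e0
L4: cp op=0x2f:6|rd=7:3|rs=5:3|pad=0:4 ⇒ 0xbfd0 ⇒ little d0 bf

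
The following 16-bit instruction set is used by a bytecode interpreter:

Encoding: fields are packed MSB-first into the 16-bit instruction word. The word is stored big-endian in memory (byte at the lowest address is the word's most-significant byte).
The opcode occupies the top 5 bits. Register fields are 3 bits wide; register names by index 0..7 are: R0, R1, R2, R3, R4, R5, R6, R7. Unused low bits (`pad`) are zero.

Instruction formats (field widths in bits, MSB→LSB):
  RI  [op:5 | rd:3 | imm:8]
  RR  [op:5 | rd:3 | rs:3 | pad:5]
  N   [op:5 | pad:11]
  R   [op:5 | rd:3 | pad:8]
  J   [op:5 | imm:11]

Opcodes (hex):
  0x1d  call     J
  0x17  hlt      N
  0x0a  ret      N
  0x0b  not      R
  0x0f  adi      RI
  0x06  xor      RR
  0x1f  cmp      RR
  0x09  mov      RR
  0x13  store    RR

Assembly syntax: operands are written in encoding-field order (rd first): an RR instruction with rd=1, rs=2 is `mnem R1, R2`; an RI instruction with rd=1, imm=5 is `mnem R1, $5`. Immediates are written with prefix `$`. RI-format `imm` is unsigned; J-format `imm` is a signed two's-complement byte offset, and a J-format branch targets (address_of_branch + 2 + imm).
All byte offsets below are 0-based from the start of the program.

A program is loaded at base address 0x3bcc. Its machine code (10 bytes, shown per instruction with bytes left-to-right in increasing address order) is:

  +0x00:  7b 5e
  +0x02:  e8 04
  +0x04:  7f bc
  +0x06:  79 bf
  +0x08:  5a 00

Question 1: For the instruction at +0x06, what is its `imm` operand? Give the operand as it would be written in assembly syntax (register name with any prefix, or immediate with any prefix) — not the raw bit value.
$191

[06] 79 bf → 0x79bf
  top 5b → 0xf → adi [RI]
  rd@[10:8]=0x1 ⇒ R1
  imm@[7:0]=0xbf ⇒ $191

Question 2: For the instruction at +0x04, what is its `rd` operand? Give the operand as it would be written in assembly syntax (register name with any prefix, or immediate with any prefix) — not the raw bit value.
[04] 7f bc → 0x7fbc
  op=0x7fbc>>11=0xf ⇒ adi (RI)
  [10:8] rd=7 = R7
  [7:0] imm=188 = $188

R7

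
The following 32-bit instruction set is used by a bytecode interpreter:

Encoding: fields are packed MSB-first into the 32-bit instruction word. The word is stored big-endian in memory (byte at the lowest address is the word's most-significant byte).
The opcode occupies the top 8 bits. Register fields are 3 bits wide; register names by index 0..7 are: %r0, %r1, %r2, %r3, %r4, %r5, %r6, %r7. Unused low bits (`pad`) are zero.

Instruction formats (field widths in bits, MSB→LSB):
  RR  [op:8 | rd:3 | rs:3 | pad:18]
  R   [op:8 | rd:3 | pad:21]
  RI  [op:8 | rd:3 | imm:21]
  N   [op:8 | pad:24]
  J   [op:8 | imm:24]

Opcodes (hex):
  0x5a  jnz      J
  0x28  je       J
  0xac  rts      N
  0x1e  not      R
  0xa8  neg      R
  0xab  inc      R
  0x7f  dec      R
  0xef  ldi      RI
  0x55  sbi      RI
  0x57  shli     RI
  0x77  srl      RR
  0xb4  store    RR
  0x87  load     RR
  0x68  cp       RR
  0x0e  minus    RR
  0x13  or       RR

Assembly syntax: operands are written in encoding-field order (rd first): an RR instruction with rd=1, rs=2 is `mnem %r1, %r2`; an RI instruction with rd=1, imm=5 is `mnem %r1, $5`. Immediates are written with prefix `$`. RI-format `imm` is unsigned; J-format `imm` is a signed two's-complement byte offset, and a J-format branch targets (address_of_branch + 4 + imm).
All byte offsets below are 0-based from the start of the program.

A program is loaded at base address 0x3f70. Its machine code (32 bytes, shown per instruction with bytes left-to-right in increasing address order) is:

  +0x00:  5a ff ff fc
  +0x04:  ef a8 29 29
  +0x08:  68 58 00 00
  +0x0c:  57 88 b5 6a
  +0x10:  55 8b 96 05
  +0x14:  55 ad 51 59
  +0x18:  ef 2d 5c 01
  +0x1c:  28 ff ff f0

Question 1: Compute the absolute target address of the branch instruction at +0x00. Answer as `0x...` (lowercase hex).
0x3f70

@+00  big-endian(5a ff ff fc) = 0x5afffffc
  op=0x5afffffc>>24=0x5a ⇒ jnz (J)
  imm: (w>>0)&0xffffff=0xfffffc (s24→-4) → $-4
  target = base 0x3f70 + off 0x00 + 4 + imm -4 = 0x3f70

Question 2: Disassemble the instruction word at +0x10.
sbi %r4, $759301

+0x10: 55 8b 96 05 ⇒ word 0x558b9605 (big)
  top 8b → 0x55 → sbi [RI]
  [23:21] rd=4 = %r4
  [20:0] imm=759301 = $759301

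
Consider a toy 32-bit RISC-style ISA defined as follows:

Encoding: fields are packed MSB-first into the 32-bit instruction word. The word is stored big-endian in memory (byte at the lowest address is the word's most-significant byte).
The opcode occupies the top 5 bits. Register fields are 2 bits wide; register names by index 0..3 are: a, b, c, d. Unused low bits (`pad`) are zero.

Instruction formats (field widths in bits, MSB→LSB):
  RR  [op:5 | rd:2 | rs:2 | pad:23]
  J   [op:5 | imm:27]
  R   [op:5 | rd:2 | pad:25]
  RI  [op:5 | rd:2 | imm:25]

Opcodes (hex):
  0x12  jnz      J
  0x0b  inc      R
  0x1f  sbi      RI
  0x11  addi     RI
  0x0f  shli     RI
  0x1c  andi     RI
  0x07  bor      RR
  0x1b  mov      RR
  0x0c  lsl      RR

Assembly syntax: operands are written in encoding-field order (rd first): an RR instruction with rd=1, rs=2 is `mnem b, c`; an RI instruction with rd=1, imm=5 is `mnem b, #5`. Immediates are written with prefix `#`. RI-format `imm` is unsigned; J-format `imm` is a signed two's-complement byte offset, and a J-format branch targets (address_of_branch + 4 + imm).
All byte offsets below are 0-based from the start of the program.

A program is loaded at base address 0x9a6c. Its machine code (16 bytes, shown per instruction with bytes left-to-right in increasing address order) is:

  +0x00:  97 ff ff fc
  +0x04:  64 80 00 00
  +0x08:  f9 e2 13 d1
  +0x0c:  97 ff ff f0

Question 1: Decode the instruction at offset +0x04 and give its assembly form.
@+04  big-endian(64 80 00 00) = 0x64800000
  top 5b → 0xc → lsl [RR]
  [26:25] rd=2 = c
  [24:23] rs=1 = b

lsl c, b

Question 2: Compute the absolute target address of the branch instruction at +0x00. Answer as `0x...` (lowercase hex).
0x9a6c

off 0x00: read 97 ff ff fc as big → 0x97fffffc
  op=0x97fffffc>>27=0x12 ⇒ jnz (J)
  [26:0] imm=134217724 (s27→-4) = #-4
  target = base 0x9a6c + off 0x00 + 4 + imm -4 = 0x9a6c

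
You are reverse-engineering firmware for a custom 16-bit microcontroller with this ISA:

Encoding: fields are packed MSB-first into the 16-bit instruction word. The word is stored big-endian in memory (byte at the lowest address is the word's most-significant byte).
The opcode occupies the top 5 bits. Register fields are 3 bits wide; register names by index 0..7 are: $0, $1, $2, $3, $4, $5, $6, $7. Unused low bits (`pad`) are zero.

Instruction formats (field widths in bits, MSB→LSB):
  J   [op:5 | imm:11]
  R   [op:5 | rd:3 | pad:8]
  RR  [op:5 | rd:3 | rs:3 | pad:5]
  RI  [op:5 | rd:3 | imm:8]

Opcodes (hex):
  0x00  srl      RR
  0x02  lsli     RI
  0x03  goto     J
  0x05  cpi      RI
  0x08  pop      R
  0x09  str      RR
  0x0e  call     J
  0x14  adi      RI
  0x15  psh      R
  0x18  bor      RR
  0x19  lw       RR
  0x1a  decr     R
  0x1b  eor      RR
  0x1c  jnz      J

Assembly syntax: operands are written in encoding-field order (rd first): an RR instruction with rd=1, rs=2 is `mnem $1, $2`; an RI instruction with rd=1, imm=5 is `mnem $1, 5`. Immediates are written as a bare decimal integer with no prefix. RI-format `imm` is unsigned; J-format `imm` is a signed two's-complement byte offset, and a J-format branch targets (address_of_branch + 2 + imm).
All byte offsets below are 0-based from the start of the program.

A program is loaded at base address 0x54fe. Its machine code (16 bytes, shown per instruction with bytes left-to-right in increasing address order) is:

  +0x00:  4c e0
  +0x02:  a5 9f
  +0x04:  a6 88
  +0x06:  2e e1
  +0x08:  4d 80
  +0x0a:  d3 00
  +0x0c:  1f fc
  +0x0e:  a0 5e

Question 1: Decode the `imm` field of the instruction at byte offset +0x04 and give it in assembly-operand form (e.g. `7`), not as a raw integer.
[04] a6 88 → 0xa688
  top 5b → 0x14 → adi [RI]
  rd: (w>>8)&0x7=0x6 → $6
  imm: (w>>0)&0xff=0x88 → 136

136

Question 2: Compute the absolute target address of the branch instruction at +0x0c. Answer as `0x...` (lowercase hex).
@+0c  big-endian(1f fc) = 0x1ffc
  top 5b → 0x3 → goto [J]
  imm: (w>>0)&0x7ff=0x7fc (s11→-4) → -4
  target = base 0x54fe + off 0x0c + 2 + imm -4 = 0x5508

0x5508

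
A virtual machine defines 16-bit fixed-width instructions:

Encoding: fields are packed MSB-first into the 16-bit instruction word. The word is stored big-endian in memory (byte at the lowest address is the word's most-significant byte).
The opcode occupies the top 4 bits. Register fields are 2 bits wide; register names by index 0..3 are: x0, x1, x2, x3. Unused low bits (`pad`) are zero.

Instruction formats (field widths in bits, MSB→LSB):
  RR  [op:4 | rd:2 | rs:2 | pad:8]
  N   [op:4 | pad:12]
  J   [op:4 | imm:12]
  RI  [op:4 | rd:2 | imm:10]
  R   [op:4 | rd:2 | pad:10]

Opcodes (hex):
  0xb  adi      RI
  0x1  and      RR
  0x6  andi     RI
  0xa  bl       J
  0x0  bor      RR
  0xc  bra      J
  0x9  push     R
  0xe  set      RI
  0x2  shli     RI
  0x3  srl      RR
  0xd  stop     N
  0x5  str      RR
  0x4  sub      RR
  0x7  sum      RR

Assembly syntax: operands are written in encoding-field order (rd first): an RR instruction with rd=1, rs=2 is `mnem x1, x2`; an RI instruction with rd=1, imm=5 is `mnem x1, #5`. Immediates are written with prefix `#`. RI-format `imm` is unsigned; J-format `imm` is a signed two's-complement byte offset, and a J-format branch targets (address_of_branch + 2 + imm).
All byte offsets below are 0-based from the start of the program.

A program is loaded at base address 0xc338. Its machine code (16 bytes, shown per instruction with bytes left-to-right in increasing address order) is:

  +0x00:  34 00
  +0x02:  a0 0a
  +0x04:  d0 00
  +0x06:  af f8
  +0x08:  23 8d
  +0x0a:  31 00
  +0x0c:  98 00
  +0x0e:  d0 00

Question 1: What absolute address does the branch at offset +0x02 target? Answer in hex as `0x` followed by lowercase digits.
0xc346

off 0x02: read a0 0a as big → 0xa00a
  top 4b → 0xa → bl [J]
  imm: (w>>0)&0xfff=0xa → #10
  target = base 0xc338 + off 0x02 + 2 + imm 10 = 0xc346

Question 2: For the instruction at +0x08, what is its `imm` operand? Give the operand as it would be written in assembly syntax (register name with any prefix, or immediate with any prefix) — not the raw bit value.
#909

off 0x08: read 23 8d as big → 0x238d
  top 4b → 0x2 → shli [RI]
  rd: (w>>10)&0x3=0x0 → x0
  imm: (w>>0)&0x3ff=0x38d → #909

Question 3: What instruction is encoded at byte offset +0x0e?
off 0x0e: read d0 00 as big → 0xd000
  op=0xd000>>12=0xd ⇒ stop (N)

stop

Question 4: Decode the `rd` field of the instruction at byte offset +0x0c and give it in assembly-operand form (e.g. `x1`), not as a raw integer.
x2

[0c] 98 00 → 0x9800
  opcode bits[15:12]=0x9: push/R
  [11:10] rd=2 = x2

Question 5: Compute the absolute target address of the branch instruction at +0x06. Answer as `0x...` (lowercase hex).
+0x06: af f8 ⇒ word 0xaff8 (big)
  op=0xaff8>>12=0xa ⇒ bl (J)
  [11:0] imm=4088 (s12→-8) = #-8
  target = base 0xc338 + off 0x06 + 2 + imm -8 = 0xc338

0xc338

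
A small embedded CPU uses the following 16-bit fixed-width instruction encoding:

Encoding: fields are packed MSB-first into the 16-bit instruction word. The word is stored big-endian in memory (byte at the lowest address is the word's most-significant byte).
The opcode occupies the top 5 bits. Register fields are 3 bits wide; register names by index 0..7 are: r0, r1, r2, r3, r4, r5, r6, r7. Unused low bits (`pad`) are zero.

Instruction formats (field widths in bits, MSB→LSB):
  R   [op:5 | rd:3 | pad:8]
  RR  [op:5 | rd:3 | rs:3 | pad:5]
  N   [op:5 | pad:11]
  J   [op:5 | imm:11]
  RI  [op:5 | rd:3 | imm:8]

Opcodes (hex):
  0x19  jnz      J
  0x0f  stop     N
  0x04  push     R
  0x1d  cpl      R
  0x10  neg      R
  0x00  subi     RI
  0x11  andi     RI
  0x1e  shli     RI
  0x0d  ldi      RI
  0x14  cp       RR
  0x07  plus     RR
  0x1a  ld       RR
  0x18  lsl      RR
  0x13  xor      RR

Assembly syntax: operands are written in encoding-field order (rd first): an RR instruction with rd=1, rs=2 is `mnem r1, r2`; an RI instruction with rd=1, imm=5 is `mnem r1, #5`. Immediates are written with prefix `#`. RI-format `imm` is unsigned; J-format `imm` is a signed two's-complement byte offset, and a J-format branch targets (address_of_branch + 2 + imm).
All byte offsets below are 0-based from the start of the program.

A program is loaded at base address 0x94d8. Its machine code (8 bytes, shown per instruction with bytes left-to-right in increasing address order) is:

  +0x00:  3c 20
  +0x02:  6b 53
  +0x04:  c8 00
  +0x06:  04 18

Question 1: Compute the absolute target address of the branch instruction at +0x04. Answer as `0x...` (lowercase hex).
0x94de

+0x04: c8 00 ⇒ word 0xc800 (big)
  opcode bits[15:11]=0x19: jnz/J
  [10:0] imm=0 = #0
  target = base 0x94d8 + off 0x04 + 2 + imm 0 = 0x94de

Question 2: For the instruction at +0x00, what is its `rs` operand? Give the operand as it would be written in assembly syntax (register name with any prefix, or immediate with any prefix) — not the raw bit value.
r1

+0x00: 3c 20 ⇒ word 0x3c20 (big)
  top 5b → 0x7 → plus [RR]
  [10:8] rd=4 = r4
  [7:5] rs=1 = r1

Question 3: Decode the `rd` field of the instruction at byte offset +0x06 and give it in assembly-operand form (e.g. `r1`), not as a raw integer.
off 0x06: read 04 18 as big → 0x0418
  opcode bits[15:11]=0x0: subi/RI
  [10:8] rd=4 = r4
  [7:0] imm=24 = #24

r4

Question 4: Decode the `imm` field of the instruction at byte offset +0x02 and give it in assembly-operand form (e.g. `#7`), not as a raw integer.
#83

[02] 6b 53 → 0x6b53
  opcode bits[15:11]=0xd: ldi/RI
  rd@[10:8]=0x3 ⇒ r3
  imm@[7:0]=0x53 ⇒ #83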